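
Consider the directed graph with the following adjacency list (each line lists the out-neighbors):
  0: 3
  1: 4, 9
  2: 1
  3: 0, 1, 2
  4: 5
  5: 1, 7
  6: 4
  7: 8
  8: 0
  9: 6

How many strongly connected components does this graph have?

{0, 1, 2, 3, 4, 5, 6, 7, 8, 9} are all mutually reachable — one SCC of size 10.
That gives 1 strongly connected component.

1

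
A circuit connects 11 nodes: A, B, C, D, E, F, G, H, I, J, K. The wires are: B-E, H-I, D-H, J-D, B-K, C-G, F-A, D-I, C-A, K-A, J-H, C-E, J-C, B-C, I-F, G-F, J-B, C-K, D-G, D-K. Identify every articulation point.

none

Removing B, for instance, still leaves 1 component. No single vertex removal increases the component count — the graph has no articulation points.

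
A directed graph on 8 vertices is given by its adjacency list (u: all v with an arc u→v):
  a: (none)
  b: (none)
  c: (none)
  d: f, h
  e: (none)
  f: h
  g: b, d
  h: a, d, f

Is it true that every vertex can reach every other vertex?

There is no directed path from a to c, so the graph is not strongly connected.

No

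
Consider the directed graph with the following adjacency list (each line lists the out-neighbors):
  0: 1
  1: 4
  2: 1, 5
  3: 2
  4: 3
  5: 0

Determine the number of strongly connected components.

{0, 1, 2, 3, 4, 5} are all mutually reachable — one SCC of size 6.
That gives 1 strongly connected component.

1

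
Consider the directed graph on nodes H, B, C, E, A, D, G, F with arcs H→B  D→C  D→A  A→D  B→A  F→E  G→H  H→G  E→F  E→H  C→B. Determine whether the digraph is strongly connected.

No

There is no directed path from B to H, so the graph is not strongly connected.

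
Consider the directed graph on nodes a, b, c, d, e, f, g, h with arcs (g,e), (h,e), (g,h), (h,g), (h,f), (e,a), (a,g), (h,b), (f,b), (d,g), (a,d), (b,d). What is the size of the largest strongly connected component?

{a, b, d, e, f, g, h} are all mutually reachable — one SCC of size 7.
{c} is an SCC by itself.
The largest has 7 vertices.

7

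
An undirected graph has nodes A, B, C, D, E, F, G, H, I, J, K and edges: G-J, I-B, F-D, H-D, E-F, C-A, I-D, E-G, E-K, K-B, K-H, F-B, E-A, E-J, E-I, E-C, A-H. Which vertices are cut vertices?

Removing E increases the component count from 1 to 2, so E is a cut vertex.
By contrast removing F leaves 1 component; it is not a cut vertex. No other vertex is a cut vertex either.

E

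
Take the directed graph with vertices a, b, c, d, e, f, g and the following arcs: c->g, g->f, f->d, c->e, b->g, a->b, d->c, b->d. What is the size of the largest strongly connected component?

4

{c, d, f, g} are all mutually reachable — one SCC of size 4.
{a} is an SCC by itself.
{b} is an SCC by itself.
{e} is an SCC by itself.
The largest has 4 vertices.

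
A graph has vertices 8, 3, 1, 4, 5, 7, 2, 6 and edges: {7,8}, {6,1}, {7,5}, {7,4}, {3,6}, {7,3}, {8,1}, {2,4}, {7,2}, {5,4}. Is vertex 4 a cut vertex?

No

Deleting 4 leaves 1 component (was 1) (its neighbors 2, 5, 7 remain connected to each other), so 4 is not a cut vertex.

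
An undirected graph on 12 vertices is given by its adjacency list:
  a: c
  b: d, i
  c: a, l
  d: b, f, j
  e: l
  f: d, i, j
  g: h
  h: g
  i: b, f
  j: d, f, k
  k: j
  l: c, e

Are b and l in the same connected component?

The component containing b is {b, d, f, i, j, k}, and l is not in it.

No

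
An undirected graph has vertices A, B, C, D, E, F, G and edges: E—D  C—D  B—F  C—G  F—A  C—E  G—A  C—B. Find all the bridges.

none

The edges on the cycle C-E-D-C are not bridges since each lies on that cycle.
Every edge lies on some cycle, so there are no bridges.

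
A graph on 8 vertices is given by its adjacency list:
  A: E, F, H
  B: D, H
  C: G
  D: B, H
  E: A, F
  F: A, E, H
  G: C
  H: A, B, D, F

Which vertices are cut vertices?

H

Removing H increases the component count from 2 to 3, so H is a cut vertex.
By contrast removing C leaves 2 components; it is not a cut vertex. No other vertex is a cut vertex either.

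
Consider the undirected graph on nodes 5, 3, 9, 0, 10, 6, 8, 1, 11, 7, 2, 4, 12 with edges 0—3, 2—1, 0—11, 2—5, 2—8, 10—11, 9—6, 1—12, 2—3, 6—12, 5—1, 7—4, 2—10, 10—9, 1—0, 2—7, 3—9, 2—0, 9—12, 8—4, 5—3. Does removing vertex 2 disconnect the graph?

Yes

Deleting 2 raises the number of components from 1 to 2, so 2 is a cut vertex.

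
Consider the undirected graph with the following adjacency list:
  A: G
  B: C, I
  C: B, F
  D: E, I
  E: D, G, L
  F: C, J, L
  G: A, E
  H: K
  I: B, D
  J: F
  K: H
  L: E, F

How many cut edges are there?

The edges on the cycle C-B-I-D-E-L-F-C are not bridges since each lies on that cycle.
But removing G-A disconnects G from A; removing F-J disconnects F from J; removing H-K disconnects H from K; removing G-E disconnects G from E — these are bridges.
That makes 4 bridges.

4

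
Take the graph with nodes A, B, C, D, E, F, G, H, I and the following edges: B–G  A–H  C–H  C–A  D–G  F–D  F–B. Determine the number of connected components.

E is isolated — a component by itself.
I is isolated — a component by itself.
Starting from A we can reach A, C, H. That is one component of size 3.
Starting from B we can reach B, D, F, G. That is one component of size 4.
Total: 4 components.

4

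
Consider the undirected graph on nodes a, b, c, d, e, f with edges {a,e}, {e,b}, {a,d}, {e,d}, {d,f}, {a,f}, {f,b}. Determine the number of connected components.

c is isolated — a component by itself.
Starting from a we can reach a, b, d, e, f. That is one component of size 5.
Total: 2 components.

2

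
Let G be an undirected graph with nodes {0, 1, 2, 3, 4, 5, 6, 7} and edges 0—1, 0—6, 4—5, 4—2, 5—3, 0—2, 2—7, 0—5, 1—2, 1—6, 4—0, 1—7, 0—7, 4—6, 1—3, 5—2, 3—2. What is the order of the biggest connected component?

8

Starting from 0 we can reach 0, 1, 2, 3, 4, 5, 6, 7. That is one component of size 8.
The largest has 8 vertices.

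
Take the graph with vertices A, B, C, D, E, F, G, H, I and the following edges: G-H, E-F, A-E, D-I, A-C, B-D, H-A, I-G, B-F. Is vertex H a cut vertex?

No

Deleting H leaves 1 component (was 1) (its neighbors A, G remain connected to each other), so H is not a cut vertex.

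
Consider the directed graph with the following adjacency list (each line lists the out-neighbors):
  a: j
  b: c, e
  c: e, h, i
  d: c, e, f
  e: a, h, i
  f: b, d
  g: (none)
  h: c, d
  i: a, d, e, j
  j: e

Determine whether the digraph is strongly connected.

There is no directed path from a to g, so the graph is not strongly connected.

No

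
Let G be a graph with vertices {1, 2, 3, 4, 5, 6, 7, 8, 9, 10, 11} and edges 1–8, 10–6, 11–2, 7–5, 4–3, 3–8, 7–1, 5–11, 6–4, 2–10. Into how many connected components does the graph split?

2

9 is isolated — a component by itself.
Starting from 1 we can reach 1, 2, 3, 4, 5, 6, 7, 8, 10, 11. That is one component of size 10.
Total: 2 components.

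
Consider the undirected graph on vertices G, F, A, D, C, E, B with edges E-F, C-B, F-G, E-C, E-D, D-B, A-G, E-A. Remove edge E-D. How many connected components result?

E and D are still connected via E-C-B-D, so the component count stays at 1.

1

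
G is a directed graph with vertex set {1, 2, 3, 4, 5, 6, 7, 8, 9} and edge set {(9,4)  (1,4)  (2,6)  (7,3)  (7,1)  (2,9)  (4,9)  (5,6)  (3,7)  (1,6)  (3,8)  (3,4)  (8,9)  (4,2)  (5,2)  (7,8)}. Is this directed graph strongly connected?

No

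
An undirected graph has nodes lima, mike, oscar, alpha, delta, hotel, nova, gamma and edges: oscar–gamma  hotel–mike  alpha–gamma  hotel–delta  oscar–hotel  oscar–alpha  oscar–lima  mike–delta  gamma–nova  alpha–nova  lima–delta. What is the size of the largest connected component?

8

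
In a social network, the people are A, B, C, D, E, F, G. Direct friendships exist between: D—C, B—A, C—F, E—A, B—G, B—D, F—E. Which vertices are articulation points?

B

Removing B increases the component count from 1 to 2, so B is a cut vertex.
By contrast removing A leaves 1 component; it is not a cut vertex. No other vertex is a cut vertex either.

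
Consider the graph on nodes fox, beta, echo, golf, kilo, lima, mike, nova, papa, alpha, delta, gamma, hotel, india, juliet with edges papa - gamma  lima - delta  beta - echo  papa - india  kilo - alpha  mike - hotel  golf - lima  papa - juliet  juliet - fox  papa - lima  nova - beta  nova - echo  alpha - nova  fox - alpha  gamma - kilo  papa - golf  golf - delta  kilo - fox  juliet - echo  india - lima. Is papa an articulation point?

Yes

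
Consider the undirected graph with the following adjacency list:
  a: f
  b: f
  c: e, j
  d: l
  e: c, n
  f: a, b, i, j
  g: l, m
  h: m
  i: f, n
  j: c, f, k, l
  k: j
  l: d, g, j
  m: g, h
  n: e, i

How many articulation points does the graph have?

Removing f increases the component count from 1 to 3, so f is a cut vertex.
Removing g increases the component count from 1 to 2, so g is a cut vertex.
Removing j increases the component count from 1 to 3, so j is a cut vertex.
Likewise l, m are cut vertices.
By contrast removing c leaves 1 component; it is not a cut vertex. No other vertex is a cut vertex either.

5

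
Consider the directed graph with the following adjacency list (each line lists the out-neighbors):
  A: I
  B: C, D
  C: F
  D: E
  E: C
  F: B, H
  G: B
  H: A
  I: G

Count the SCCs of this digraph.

{A, B, C, D, E, F, G, H, I} are all mutually reachable — one SCC of size 9.
That gives 1 strongly connected component.

1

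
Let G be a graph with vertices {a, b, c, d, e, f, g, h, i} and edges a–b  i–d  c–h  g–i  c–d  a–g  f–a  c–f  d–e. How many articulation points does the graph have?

Removing a increases the component count from 1 to 2, so a is a cut vertex.
Removing c increases the component count from 1 to 2, so c is a cut vertex.
Removing d increases the component count from 1 to 2, so d is a cut vertex.
By contrast removing b leaves 1 component; it is not a cut vertex. No other vertex is a cut vertex either.

3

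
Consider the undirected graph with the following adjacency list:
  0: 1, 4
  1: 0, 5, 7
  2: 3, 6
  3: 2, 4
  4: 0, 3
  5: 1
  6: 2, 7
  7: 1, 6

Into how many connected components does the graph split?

1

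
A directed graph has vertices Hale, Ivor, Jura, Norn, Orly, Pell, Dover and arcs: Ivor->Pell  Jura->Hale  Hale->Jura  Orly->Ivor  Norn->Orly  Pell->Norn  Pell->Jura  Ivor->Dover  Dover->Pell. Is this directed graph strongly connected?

No

There is no directed path from Jura to Orly, so the graph is not strongly connected.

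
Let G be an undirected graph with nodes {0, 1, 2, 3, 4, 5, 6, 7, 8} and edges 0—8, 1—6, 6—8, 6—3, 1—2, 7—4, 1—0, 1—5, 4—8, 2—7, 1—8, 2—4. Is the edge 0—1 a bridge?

No

After removing 0—1, the path 0-8-1 still connects them, so the edge is not a bridge.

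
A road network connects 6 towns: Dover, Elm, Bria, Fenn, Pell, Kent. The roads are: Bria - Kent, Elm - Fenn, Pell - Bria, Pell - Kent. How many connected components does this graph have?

3

Dover is isolated — a component by itself.
Starting from Elm we can reach Elm, Fenn. That is one component of size 2.
Starting from Bria we can reach Bria, Kent, Pell. That is one component of size 3.
Total: 3 components.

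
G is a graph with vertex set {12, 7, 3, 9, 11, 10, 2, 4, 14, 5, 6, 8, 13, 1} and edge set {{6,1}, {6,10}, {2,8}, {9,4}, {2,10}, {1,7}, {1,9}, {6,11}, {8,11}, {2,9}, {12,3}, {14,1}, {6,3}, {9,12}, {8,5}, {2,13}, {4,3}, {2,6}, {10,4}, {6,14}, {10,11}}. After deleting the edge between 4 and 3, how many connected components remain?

1

4 and 3 are still connected via 4-10-6-3, so the component count stays at 1.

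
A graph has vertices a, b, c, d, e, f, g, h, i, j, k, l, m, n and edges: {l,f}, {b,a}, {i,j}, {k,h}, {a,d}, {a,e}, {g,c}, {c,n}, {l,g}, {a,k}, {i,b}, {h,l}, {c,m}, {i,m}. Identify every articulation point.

Removing a increases the component count from 1 to 3, so a is a cut vertex.
Removing c increases the component count from 1 to 2, so c is a cut vertex.
Removing i increases the component count from 1 to 2, so i is a cut vertex.
Likewise l is a cut vertex.
By contrast removing k leaves 1 component; it is not a cut vertex. No other vertex is a cut vertex either.

a, c, i, l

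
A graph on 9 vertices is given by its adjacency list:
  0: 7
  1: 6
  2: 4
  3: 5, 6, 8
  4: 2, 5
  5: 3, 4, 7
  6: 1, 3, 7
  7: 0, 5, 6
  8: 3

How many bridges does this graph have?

5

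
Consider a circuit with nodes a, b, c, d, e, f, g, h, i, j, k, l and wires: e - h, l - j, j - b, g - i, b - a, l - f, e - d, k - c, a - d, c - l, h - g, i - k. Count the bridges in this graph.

1

The edges on the cycle e-h-g-i-k-c-l-j-b-a-d-e are not bridges since each lies on that cycle.
But removing f - l disconnects f from l — this is a bridge.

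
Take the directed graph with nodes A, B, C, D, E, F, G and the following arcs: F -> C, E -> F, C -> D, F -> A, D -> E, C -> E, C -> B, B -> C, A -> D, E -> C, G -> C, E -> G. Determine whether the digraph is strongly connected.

From D we can reach every vertex (A, B, C, D, E, F, G), and every vertex can reach D (A, B, C, D, E, F, G). So the whole graph is one strongly connected component.

Yes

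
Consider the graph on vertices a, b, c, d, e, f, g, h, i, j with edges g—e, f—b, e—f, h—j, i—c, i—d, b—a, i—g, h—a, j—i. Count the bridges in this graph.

2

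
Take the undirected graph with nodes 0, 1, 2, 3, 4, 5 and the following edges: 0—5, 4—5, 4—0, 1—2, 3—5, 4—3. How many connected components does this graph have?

Starting from 1 we can reach 1, 2. That is one component of size 2.
Starting from 0 we can reach 0, 3, 4, 5. That is one component of size 4.
Total: 2 components.

2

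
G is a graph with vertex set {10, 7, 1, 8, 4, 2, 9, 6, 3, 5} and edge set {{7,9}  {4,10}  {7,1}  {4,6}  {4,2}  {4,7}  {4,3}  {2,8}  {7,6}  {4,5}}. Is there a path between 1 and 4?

From 1 we can reach 1, 2, 3, 4, 5, 6, 7, 8, 9, 10, which includes 4.

Yes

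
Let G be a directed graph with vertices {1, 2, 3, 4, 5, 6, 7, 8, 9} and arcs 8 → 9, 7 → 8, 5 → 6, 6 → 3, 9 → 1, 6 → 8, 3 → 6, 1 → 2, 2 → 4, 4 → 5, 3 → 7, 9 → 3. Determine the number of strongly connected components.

{1, 2, 3, 4, 5, 6, 7, 8, 9} are all mutually reachable — one SCC of size 9.
That gives 1 strongly connected component.

1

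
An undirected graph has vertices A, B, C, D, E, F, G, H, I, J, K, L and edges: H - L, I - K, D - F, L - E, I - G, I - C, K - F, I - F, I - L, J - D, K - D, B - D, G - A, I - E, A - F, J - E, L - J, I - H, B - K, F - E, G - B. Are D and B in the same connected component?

From D we can reach A, B, C, D, E, F, G, H, I, J, K, L, which includes B.

Yes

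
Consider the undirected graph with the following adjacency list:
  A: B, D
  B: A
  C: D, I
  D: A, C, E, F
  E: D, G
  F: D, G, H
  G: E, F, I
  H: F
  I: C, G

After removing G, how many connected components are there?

With G gone, the remaining components are: {A, B, C, D, E, F, H, I}.
That is 1 component.

1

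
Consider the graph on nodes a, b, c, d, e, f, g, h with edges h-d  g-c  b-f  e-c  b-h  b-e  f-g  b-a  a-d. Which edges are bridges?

none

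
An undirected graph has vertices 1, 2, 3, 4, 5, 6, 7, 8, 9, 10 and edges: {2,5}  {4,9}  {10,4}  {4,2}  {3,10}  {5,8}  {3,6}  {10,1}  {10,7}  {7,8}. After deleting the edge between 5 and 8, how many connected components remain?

5 and 8 are still connected via 5-2-4-10-7-8, so the component count stays at 1.

1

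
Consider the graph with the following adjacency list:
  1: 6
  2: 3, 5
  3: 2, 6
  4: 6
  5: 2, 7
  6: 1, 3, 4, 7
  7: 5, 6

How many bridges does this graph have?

The edges on the cycle 2-3-6-7-5-2 are not bridges since each lies on that cycle.
But removing 6-4 disconnects 6 from 4; removing 6-1 disconnects 6 from 1 — these are bridges.
That makes 2 bridges.

2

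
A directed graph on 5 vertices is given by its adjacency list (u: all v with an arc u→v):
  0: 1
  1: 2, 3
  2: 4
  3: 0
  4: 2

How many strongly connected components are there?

{0, 1, 3} are all mutually reachable — one SCC of size 3.
{2, 4} are all mutually reachable — one SCC of size 2.
That gives 2 strongly connected components.

2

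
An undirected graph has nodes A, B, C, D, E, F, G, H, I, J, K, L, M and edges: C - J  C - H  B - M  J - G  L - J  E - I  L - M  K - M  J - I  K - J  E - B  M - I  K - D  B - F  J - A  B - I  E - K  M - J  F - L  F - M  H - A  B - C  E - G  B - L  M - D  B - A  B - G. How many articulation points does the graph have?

0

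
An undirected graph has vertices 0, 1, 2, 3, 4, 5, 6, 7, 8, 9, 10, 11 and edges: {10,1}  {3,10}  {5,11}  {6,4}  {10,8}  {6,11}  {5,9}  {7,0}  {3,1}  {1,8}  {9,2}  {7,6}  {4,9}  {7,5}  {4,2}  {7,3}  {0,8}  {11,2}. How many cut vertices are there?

1

Removing 7 increases the component count from 1 to 2, so 7 is a cut vertex.
By contrast removing 2 leaves 1 component; it is not a cut vertex. No other vertex is a cut vertex either.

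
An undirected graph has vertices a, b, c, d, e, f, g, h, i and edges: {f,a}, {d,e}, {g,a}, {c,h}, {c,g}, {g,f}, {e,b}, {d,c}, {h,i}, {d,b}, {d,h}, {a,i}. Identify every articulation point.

d

Removing d increases the component count from 1 to 2, so d is a cut vertex.
By contrast removing f leaves 1 component; it is not a cut vertex. No other vertex is a cut vertex either.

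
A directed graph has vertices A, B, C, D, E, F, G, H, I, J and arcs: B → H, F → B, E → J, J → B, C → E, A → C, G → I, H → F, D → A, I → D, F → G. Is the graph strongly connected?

From A we can reach every vertex (A, B, C, D, E, F, G, H, I, J), and every vertex can reach A (A, B, C, D, E, F, G, H, I, J). So the whole graph is one strongly connected component.

Yes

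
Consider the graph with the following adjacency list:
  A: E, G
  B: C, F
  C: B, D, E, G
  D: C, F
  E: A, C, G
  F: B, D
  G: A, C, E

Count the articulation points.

Removing C increases the component count from 1 to 2, so C is a cut vertex.
By contrast removing F leaves 1 component; it is not a cut vertex. No other vertex is a cut vertex either.

1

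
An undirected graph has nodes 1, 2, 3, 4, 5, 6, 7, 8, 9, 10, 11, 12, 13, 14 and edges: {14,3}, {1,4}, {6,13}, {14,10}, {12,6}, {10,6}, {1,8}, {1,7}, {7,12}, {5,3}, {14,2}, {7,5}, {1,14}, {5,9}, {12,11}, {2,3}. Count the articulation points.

4

Removing 1 increases the component count from 1 to 3, so 1 is a cut vertex.
Removing 5 increases the component count from 1 to 2, so 5 is a cut vertex.
Removing 6 increases the component count from 1 to 2, so 6 is a cut vertex.
Likewise 12 is a cut vertex.
By contrast removing 11 leaves 1 component; it is not a cut vertex. No other vertex is a cut vertex either.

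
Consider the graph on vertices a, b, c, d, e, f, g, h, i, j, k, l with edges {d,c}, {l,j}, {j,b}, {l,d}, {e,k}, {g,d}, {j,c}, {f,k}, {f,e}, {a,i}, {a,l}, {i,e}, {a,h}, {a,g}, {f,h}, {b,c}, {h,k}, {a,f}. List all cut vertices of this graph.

Removing a increases the component count from 1 to 2, so a is a cut vertex.
By contrast removing j leaves 1 component; it is not a cut vertex. No other vertex is a cut vertex either.

a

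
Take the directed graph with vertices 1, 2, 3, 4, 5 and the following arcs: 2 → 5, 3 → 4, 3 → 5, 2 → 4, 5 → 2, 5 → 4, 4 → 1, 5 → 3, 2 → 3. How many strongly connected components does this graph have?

{2, 3, 5} are all mutually reachable — one SCC of size 3.
{1} is an SCC by itself.
{4} is an SCC by itself.
That gives 3 strongly connected components.

3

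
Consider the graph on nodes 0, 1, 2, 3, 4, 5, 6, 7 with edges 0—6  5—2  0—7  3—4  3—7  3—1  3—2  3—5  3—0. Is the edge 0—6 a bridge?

Removing 0—6 leaves no path between 0 and 6: the component count goes from 1 to 2. So it is a bridge.

Yes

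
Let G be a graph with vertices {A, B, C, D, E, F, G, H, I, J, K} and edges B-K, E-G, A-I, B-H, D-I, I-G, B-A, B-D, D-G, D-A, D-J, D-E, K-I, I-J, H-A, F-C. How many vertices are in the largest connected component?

9

Starting from C we can reach C, F. That is one component of size 2.
Starting from A we can reach A, B, D, E, G, H, I, J, K. That is one component of size 9.
The largest has 9 vertices.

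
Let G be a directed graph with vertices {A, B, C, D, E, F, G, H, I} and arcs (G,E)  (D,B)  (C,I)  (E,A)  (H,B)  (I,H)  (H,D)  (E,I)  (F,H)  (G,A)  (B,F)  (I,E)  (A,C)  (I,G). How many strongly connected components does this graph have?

2

{A, C, E, G, I} are all mutually reachable — one SCC of size 5.
{B, D, F, H} are all mutually reachable — one SCC of size 4.
That gives 2 strongly connected components.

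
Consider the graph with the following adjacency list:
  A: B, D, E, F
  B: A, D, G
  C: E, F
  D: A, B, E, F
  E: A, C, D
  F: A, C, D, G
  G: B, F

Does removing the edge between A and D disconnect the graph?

No

After removing A-D, the path A-B-D still connects them, so the edge is not a bridge.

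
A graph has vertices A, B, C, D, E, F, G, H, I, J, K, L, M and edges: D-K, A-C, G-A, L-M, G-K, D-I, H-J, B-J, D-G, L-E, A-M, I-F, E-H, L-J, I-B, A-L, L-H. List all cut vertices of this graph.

A, I

Removing A increases the component count from 1 to 2, so A is a cut vertex.
Removing I increases the component count from 1 to 2, so I is a cut vertex.
By contrast removing K leaves 1 component; it is not a cut vertex. No other vertex is a cut vertex either.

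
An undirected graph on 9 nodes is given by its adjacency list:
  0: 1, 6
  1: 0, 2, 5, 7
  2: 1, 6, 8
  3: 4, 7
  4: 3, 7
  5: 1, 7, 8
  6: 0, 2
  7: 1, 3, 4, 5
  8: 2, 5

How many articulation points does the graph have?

Removing 7 increases the component count from 1 to 2, so 7 is a cut vertex.
By contrast removing 3 leaves 1 component; it is not a cut vertex. No other vertex is a cut vertex either.

1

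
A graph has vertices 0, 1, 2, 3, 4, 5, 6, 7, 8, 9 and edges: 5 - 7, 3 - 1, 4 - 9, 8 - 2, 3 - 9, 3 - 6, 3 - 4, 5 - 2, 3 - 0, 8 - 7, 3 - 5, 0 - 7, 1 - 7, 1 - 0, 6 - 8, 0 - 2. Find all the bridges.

The edges on the cycle 3-4-9-3 are not bridges since each lies on that cycle.
Every edge lies on some cycle, so there are no bridges.

none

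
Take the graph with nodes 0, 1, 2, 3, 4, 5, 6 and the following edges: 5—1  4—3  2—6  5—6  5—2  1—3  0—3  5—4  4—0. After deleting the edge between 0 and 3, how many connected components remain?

1

0 and 3 are still connected via 0-4-3, so the component count stays at 1.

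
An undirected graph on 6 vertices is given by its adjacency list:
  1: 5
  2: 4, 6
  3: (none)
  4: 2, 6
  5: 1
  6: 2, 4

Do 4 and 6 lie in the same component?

Yes

From 4 we can reach 2, 4, 6, which includes 6.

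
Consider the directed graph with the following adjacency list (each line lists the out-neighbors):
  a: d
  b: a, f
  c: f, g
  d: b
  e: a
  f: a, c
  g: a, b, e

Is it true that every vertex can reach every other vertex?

Yes

From g we can reach every vertex (a, b, c, d, e, f, g), and every vertex can reach g (a, b, c, d, e, f, g). So the whole graph is one strongly connected component.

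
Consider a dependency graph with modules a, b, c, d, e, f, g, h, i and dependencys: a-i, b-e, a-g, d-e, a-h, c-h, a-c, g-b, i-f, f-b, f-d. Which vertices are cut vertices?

a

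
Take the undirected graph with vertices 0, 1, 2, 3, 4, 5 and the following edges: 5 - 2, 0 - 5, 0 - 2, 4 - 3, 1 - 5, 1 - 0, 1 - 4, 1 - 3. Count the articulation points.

1

Removing 1 increases the component count from 1 to 2, so 1 is a cut vertex.
By contrast removing 4 leaves 1 component; it is not a cut vertex. No other vertex is a cut vertex either.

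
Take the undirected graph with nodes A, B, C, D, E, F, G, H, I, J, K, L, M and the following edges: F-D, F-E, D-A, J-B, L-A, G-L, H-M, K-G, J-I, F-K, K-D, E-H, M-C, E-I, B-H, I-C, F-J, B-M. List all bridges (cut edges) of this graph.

none

The edges on the cycle B-H-M-B are not bridges since each lies on that cycle.
Every edge lies on some cycle, so there are no bridges.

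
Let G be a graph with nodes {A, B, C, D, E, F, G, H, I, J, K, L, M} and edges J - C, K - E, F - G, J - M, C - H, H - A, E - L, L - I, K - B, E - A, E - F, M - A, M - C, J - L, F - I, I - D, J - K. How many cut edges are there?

3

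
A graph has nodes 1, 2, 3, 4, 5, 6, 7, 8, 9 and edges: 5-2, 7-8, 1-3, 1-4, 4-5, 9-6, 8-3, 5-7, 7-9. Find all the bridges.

2-5, 6-9, 7-9

The edges on the cycle 1-4-5-7-8-3-1 are not bridges since each lies on that cycle.
But removing 6-9 disconnects 6 from 9; removing 7-9 disconnects 7 from 9; removing 5-2 disconnects 5 from 2 — these are bridges.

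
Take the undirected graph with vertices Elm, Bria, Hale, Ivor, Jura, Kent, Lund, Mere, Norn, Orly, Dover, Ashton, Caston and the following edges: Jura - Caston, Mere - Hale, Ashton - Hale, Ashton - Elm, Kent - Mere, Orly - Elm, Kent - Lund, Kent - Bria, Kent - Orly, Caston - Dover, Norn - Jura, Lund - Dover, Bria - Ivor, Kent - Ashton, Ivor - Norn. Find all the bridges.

The edges on the cycle Kent-Bria-Ivor-Norn-Jura-Caston-Dover-Lund-Kent are not bridges since each lies on that cycle.
Every edge lies on some cycle, so there are no bridges.

none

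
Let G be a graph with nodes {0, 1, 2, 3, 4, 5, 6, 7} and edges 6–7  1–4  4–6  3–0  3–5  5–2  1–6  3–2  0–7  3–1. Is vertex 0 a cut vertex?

No

Deleting 0 leaves 1 component (was 1) (its neighbors 3, 7 remain connected to each other), so 0 is not a cut vertex.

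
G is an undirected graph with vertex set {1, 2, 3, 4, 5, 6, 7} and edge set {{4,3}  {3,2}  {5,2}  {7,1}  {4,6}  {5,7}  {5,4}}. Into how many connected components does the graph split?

Starting from 1 we can reach 1, 2, 3, 4, 5, 6, 7. That is one component of size 7.
Total: 1 component.

1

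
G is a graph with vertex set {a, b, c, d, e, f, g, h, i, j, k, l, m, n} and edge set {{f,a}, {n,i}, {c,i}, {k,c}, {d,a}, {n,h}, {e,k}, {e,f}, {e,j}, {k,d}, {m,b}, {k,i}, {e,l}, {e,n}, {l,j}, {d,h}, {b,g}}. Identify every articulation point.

Removing b increases the component count from 2 to 3, so b is a cut vertex.
Removing e increases the component count from 2 to 3, so e is a cut vertex.
By contrast removing j leaves 2 components; it is not a cut vertex. No other vertex is a cut vertex either.

b, e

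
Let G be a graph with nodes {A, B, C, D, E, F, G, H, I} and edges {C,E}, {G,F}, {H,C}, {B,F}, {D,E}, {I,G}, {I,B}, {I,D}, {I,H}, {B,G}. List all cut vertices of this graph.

I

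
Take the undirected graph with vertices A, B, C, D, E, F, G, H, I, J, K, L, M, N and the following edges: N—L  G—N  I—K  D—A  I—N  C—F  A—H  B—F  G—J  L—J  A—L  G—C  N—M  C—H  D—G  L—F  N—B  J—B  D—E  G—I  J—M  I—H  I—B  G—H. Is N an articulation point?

Deleting N leaves 1 component (was 1) (its neighbors B, G, I, L, M remain connected to each other), so N is not a cut vertex.

No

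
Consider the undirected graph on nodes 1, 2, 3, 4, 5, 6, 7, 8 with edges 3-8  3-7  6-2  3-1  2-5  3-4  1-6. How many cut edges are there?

7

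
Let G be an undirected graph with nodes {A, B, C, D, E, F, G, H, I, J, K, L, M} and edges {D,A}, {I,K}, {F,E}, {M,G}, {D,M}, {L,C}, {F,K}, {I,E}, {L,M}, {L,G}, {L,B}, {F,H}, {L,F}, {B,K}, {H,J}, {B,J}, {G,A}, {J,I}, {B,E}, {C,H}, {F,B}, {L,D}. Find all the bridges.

none

The edges on the cycle L-C-H-J-I-K-B-L are not bridges since each lies on that cycle.
Every edge lies on some cycle, so there are no bridges.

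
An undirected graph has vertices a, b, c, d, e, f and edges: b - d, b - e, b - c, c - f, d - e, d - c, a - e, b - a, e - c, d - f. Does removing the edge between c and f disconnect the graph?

After removing c - f, the path c-d-f still connects them, so the edge is not a bridge.

No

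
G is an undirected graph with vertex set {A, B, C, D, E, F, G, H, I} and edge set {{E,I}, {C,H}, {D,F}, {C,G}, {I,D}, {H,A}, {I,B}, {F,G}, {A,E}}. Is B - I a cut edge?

Yes

Removing B - I leaves no path between B and I: the component count goes from 1 to 2. So it is a bridge.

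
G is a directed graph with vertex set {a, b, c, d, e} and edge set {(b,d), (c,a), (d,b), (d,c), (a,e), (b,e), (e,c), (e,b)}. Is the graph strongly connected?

From a we can reach every vertex (a, b, c, d, e), and every vertex can reach a (a, b, c, d, e). So the whole graph is one strongly connected component.

Yes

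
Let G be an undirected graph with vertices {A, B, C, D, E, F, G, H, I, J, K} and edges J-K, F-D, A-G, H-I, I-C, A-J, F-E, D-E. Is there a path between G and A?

Yes

From G we can reach A, G, J, K, which includes A.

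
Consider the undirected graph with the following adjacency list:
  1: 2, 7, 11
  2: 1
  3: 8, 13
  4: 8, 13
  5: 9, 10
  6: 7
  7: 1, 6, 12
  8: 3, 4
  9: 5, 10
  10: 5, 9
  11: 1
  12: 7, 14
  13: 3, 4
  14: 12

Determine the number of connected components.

3

Starting from 5 we can reach 5, 9, 10. That is one component of size 3.
Starting from 3 we can reach 3, 4, 8, 13. That is one component of size 4.
Starting from 1 we can reach 1, 2, 6, 7, 11, 12, 14. That is one component of size 7.
Total: 3 components.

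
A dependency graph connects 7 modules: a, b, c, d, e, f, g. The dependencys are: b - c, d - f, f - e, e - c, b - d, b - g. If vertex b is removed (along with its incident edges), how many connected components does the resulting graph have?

3

With b gone, the remaining components are: {a}; {g}; {c, d, e, f}.
That is 3 components.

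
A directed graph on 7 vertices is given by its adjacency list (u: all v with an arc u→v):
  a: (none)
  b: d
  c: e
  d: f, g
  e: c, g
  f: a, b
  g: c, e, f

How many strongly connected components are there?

2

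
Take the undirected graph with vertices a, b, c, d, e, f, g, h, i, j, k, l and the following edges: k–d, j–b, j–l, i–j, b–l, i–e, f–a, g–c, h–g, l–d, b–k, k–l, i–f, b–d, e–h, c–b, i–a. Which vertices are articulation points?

i

Removing i increases the component count from 1 to 2, so i is a cut vertex.
By contrast removing a leaves 1 component; it is not a cut vertex. No other vertex is a cut vertex either.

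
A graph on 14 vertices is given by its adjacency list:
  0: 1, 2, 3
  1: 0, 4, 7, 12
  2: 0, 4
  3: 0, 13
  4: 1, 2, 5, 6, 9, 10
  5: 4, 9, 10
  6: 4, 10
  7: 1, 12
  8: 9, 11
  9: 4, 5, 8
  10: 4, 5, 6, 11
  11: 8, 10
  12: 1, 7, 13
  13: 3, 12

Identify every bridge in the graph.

The edges on the cycle 1-7-12-1 are not bridges since each lies on that cycle.
Every edge lies on some cycle, so there are no bridges.

none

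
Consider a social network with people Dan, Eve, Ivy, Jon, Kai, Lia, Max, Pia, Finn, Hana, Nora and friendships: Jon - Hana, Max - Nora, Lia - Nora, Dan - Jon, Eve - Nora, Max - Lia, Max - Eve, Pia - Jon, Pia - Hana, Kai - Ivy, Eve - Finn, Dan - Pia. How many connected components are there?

Starting from Ivy we can reach Ivy, Kai. That is one component of size 2.
Starting from Dan we can reach Dan, Jon, Pia, Hana. That is one component of size 4.
Starting from Eve we can reach Eve, Lia, Max, Finn, Nora. That is one component of size 5.
Total: 3 components.

3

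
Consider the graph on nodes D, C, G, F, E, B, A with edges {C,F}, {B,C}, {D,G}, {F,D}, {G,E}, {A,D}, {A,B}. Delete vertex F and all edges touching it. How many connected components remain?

With F gone, the remaining components are: {A, B, C, D, E, G}.
That is 1 component.

1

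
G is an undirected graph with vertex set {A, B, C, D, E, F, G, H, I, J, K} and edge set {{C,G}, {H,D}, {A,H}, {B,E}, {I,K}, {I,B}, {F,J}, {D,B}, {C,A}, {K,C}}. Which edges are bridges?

B-E, C-G, F-J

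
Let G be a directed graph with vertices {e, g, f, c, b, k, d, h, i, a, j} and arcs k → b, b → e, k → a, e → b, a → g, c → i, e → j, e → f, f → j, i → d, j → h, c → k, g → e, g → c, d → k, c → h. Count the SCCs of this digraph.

5

{a, c, d, g, i, k} are all mutually reachable — one SCC of size 6.
{b, e} are all mutually reachable — one SCC of size 2.
{h} is an SCC by itself.
{j} is an SCC by itself.
{f} is an SCC by itself.
That gives 5 strongly connected components.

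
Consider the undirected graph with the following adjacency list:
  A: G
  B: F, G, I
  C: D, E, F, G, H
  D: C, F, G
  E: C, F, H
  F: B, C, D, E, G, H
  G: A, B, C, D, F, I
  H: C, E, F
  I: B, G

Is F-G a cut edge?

No

After removing F-G, the path F-C-G still connects them, so the edge is not a bridge.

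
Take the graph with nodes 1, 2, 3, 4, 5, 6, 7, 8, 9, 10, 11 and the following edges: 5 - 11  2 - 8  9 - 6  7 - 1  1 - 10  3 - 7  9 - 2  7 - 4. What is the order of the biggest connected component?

Starting from 5 we can reach 5, 11. That is one component of size 2.
Starting from 2 we can reach 2, 6, 8, 9. That is one component of size 4.
Starting from 1 we can reach 1, 3, 4, 7, 10. That is one component of size 5.
The largest has 5 vertices.

5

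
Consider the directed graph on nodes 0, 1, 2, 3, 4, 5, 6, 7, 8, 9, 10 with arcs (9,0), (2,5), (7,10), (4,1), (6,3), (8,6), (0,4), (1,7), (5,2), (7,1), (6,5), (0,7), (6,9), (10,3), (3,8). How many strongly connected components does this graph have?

2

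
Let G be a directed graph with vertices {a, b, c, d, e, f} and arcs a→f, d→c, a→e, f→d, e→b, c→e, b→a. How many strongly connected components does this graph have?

{a, b, c, d, e, f} are all mutually reachable — one SCC of size 6.
That gives 1 strongly connected component.

1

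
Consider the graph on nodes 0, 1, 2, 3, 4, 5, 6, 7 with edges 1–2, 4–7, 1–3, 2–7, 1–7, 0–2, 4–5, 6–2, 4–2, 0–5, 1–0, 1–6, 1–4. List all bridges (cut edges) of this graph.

1-3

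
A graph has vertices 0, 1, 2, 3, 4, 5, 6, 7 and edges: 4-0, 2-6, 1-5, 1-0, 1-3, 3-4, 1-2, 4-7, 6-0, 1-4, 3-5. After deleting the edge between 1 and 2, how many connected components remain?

1 and 2 are still connected via 1-0-6-2, so the component count stays at 1.

1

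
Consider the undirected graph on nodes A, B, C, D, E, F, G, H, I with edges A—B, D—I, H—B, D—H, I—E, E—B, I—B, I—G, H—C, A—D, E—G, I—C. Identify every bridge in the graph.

none

The edges on the cycle D-H-B-I-D are not bridges since each lies on that cycle.
Every edge lies on some cycle, so there are no bridges.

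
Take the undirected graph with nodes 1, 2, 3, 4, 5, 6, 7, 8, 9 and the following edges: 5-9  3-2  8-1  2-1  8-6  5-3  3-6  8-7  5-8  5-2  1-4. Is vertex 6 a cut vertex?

Deleting 6 leaves 1 component (was 1) (its neighbors 3, 8 remain connected to each other), so 6 is not a cut vertex.

No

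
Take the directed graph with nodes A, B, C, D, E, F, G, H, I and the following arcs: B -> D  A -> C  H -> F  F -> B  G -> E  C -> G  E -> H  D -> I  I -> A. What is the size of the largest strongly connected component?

{A, B, C, D, E, F, G, H, I} are all mutually reachable — one SCC of size 9.
The largest has 9 vertices.

9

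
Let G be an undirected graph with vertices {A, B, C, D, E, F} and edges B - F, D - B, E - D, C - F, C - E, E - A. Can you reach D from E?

From E we can reach A, B, C, D, E, F, which includes D.

Yes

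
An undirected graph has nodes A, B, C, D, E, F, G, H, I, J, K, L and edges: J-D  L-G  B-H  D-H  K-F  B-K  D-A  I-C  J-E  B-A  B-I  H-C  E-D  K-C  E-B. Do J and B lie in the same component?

From J we can reach A, B, C, D, E, F, H, I, J, K, which includes B.

Yes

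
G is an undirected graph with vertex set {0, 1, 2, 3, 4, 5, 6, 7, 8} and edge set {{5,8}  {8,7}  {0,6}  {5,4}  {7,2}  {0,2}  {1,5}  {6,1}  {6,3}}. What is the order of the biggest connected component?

9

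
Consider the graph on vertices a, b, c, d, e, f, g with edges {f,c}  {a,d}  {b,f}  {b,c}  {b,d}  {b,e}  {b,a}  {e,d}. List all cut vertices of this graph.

b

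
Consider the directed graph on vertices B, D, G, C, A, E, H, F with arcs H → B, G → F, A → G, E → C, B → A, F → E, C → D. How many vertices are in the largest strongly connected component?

{C} is an SCC by itself.
{B} is an SCC by itself.
{G} is an SCC by itself.
{F} is an SCC by itself.
{E} is an SCC by itself.
(and 3 more singleton SCCs)
The largest has 1 vertex.

1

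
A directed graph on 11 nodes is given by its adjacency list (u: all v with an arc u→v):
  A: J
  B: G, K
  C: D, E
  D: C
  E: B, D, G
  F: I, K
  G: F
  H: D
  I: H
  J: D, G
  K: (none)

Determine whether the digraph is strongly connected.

There is no directed path from J to A, so the graph is not strongly connected.

No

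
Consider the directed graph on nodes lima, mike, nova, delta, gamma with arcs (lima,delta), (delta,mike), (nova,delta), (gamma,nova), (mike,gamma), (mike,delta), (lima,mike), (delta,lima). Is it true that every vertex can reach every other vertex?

From lima we can reach every vertex (lima, mike, nova, delta, gamma), and every vertex can reach lima (lima, mike, nova, delta, gamma). So the whole graph is one strongly connected component.

Yes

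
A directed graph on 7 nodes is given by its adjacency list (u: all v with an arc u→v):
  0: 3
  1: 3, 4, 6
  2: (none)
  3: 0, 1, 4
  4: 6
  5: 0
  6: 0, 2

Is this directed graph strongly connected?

No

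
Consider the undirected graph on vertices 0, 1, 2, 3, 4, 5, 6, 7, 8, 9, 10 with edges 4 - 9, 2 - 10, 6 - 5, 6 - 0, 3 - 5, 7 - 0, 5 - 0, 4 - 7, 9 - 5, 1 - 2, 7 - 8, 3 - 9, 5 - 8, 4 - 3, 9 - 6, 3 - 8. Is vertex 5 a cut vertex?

No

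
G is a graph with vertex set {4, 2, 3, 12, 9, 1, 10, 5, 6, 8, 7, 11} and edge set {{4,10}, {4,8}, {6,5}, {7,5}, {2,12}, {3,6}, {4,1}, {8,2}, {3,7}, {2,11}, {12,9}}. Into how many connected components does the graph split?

Starting from 3 we can reach 3, 5, 6, 7. That is one component of size 4.
Starting from 1 we can reach 1, 2, 4, 8, 9, 10, 11, 12. That is one component of size 8.
Total: 2 components.

2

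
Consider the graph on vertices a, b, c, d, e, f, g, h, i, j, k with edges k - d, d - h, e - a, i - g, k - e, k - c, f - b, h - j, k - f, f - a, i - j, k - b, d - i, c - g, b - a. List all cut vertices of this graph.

k

Removing k increases the component count from 1 to 2, so k is a cut vertex.
By contrast removing i leaves 1 component; it is not a cut vertex. No other vertex is a cut vertex either.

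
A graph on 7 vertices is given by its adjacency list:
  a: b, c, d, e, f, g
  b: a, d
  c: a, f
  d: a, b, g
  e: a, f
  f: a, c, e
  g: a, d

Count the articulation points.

Removing a increases the component count from 1 to 2, so a is a cut vertex.
By contrast removing e leaves 1 component; it is not a cut vertex. No other vertex is a cut vertex either.

1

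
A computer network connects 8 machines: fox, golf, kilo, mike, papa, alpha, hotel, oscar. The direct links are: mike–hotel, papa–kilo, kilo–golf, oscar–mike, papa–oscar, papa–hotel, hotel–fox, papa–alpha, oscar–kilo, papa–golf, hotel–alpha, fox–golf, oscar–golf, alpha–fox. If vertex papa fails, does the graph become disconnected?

Deleting papa leaves 1 component (was 1) (its neighbors golf, kilo, alpha, hotel, oscar remain connected to each other), so papa is not a cut vertex.

No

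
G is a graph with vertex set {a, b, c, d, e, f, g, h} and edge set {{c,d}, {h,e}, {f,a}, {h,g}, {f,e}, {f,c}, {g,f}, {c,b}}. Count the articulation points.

Removing c increases the component count from 1 to 3, so c is a cut vertex.
Removing f increases the component count from 1 to 3, so f is a cut vertex.
By contrast removing e leaves 1 component; it is not a cut vertex. No other vertex is a cut vertex either.

2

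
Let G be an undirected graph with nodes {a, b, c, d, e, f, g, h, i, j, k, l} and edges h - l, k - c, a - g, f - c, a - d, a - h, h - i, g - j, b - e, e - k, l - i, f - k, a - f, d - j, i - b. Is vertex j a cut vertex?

No

Deleting j leaves 1 component (was 1) (its neighbors d, g remain connected to each other), so j is not a cut vertex.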